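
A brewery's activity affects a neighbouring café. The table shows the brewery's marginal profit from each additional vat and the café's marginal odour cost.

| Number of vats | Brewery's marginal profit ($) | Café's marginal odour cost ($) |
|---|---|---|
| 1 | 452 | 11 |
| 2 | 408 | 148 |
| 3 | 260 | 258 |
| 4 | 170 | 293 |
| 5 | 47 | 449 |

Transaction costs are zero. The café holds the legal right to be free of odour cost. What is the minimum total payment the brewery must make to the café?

Efficient level: marginal profit ≥ marginal odour cost through level 3, so k* = 3.
With the café holding the right, the brewery must at least compensate total damage at k*: 11 + 148 + 258 = 417.

$417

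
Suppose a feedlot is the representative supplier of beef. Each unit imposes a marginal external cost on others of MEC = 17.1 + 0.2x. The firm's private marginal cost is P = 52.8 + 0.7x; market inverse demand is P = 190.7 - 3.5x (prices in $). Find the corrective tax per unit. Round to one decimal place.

Social marginal cost = private MC + MEC = 69.9 + 0.9x.
Set SMC = demand: 69.9 + 0.9x = 190.7 - 3.5x → x* = 27.4545.
The Pigouvian tax equals MEC at x*: 17.1 + 0.2×27.4545 = 22.5909.

tax = $22.6 per unit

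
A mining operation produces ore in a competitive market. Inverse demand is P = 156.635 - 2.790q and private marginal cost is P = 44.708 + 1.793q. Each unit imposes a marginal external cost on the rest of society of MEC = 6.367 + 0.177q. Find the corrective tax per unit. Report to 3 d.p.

tax = 10.292 per unit

Social marginal cost = private MC + MEC = 51.075 + 1.970q.
Set SMC = demand: 51.075 + 1.970q = 156.635 - 2.790q → q* = 22.1765.
The Pigouvian tax equals MEC at q*: 6.367 + 0.177×22.1765 = 10.2922.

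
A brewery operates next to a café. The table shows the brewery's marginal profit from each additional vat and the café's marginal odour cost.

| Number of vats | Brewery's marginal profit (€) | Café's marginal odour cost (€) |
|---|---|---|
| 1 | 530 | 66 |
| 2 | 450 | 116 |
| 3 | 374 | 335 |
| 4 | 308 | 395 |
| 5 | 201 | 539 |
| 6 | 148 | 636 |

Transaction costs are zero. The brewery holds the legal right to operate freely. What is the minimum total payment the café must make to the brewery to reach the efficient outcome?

Left alone the brewery would choose level 6 (marginal profit stays positive).
Efficient level: k* = 3 (marginal profit ≥ marginal odour cost through 3).
The café must at least cover the brewery's forgone profit from cutting 6→3: 308 + 201 + 148 = 657.

€657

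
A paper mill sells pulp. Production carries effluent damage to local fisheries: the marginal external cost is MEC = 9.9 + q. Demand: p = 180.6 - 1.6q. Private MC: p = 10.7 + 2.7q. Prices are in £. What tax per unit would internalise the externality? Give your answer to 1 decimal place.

tax = £40.1 per unit

Social marginal cost = private MC + MEC = 20.6 + 3.7q.
Set SMC = demand: 20.6 + 3.7q = 180.6 - 1.6q → q* = 30.1887.
The Pigouvian tax equals MEC at q*: 9.9 + 1.0×30.1887 = 40.0887.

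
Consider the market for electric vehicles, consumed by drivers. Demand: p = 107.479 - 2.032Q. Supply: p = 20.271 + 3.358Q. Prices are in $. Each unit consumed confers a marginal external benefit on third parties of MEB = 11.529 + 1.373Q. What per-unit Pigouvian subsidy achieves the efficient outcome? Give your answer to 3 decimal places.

Social marginal benefit = demand + MEB = 119.008 - 0.659Q.
Set SMB = MC: 119.008 - 0.659Q = 20.271 + 3.358Q → Q* = 24.5798.
The Pigouvian subsidy equals MEB at Q*: 11.529 + 1.373×24.5798 = 45.2771.

subsidy = $45.277 per unit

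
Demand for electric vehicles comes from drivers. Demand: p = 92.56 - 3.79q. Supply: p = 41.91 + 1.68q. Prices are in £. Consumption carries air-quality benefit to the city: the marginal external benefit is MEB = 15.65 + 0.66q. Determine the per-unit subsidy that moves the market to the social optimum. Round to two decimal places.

Social marginal benefit = demand + MEB = 108.21 - 3.13q.
Set SMB = MC: 108.21 - 3.13q = 41.91 + 1.68q → q* = 13.7838.
The Pigouvian subsidy equals MEB at q*: 15.65 + 0.66×13.7838 = 24.7473.

subsidy = £24.75 per unit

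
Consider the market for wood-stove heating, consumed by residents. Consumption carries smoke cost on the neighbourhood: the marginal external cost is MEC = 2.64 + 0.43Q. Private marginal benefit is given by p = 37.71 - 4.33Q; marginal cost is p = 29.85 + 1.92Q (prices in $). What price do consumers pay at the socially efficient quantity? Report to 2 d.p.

Social marginal benefit = demand − MEC = 35.07 - 4.76Q.
Set SMB = MC: 35.07 - 4.76Q = 29.85 + 1.92Q → Q* = 0.7814.
Consumer price on the demand curve at Q*: 37.71 − 4.33×0.7814 = 34.3265.

P = $34.33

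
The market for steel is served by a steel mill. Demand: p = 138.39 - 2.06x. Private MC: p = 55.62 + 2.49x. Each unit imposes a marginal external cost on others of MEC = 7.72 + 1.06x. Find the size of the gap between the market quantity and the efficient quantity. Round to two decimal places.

Market equilibrium (private): 55.62 + 2.49x = 138.39 - 2.06x → x_m = 18.1912.
Social marginal cost = private MC + MEC = 63.34 + 3.55x.
Set SMC = demand: 63.34 + 3.55x = 138.39 - 2.06x → x* = 13.3779.
Gap = |18.1912 − 13.3779| = 4.8133.

4.81 units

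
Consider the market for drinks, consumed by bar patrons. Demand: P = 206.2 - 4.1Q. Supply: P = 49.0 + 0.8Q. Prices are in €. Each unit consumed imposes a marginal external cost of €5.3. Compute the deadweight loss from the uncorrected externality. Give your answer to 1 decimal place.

DWL = €2.9

Market equilibrium (private): 49.0 + 0.8Q = 206.2 - 4.1Q → Q_m = 32.0816.
Social marginal benefit = demand − MEC = 200.9 - 4.1Q.
Set SMB = MC: 200.9 - 4.1Q = 49.0 + 0.8Q → Q* = 31.0000.
The loss is the area between SMB and MC from Q* to Q_m; with linear curves that's a triangle of height MEC(Q_m).
DWL = ½ × 1.0816 × 5.3000 = 2.8662.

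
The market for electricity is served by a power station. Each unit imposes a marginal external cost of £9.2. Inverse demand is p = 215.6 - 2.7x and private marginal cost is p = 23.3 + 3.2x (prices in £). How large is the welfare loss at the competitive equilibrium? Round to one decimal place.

DWL = £7.2

Market equilibrium (private): 23.3 + 3.2x = 215.6 - 2.7x → x_m = 32.5932.
Social marginal cost = private MC + MEC = 32.5 + 3.2x.
Set SMC = demand: 32.5 + 3.2x = 215.6 - 2.7x → x* = 31.0339.
The welfare-loss triangle has base |x_m − x*| and height MEC(x_m) (the vertical gap between SMC and demand is zero at x* and MEC at x_m).
DWL = ½ × 1.5593 × 9.2000 = 7.1728.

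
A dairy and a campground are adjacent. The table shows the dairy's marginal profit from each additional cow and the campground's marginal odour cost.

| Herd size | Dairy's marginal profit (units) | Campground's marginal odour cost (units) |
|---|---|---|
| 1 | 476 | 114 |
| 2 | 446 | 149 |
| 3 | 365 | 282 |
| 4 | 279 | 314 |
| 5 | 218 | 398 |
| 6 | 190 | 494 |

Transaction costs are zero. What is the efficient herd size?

3

Bargaining reaches the level where marginal profit last exceeds marginal odour cost.
That holds through level 3 (365 ≥ 282) but not at 4 (279 < 314).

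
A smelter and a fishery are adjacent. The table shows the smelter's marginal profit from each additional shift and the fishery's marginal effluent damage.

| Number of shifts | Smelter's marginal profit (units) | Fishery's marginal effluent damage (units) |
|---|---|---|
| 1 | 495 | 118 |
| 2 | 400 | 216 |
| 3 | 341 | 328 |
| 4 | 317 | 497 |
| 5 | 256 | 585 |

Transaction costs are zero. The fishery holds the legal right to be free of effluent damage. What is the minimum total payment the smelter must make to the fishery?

662

Efficient level: marginal profit ≥ marginal effluent damage through level 3, so k* = 3.
With the fishery holding the right, the smelter must at least compensate total damage at k*: 118 + 216 + 328 = 662.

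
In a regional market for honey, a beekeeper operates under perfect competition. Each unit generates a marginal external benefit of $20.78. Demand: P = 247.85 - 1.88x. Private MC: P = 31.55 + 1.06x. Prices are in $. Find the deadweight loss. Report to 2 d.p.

DWL = $73.44

Market equilibrium (private): 31.55 + 1.06x = 247.85 - 1.88x → x_m = 73.5714.
Social marginal cost = private MC − MEB = 10.77 + 1.06x.
Set SMC = demand: 10.77 + 1.06x = 247.85 - 1.88x → x* = 80.6395.
The loss is the area between SMC and demand from x* to x_m; with linear curves that's a triangle of height MEB(x_m).
DWL = ½ × 7.0681 × 20.7800 = 73.4376.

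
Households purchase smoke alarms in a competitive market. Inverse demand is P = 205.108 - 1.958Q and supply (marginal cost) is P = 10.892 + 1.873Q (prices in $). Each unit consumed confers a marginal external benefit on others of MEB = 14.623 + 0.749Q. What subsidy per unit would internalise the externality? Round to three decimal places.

Social marginal benefit = demand + MEB = 219.731 - 1.209Q.
Set SMB = MC: 219.731 - 1.209Q = 10.892 + 1.873Q → Q* = 67.7609.
The Pigouvian subsidy equals MEB at Q*: 14.623 + 0.749×67.7609 = 65.3759.

subsidy = $65.376 per unit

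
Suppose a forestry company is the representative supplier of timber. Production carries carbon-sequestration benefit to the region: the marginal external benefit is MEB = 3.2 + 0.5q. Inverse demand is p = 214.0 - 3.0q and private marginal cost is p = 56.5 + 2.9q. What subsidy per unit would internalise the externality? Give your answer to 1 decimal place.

subsidy = 18.1 per unit

Social marginal cost = private MC − MEB = 53.3 + 2.4q.
Set SMC = demand: 53.3 + 2.4q = 214.0 - 3.0q → q* = 29.7593.
The Pigouvian subsidy equals MEB at q*: 3.2 + 0.5×29.7593 = 18.0797.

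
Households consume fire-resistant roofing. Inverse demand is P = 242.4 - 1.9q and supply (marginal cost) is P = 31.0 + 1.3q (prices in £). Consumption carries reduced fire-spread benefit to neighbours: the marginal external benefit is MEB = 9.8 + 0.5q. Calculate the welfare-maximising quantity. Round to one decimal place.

q* = 81.9

Social marginal benefit = demand + MEB = 252.2 - 1.4q.
Set SMB = MC: 252.2 - 1.4q = 31.0 + 1.3q → q* = 81.9259.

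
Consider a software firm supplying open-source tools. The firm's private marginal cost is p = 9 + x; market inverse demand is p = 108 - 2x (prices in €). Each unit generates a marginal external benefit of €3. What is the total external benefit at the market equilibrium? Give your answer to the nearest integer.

Market equilibrium (private): 9 + x = 108 - 2x → x_m = 33.0000.
Total external benefit = MEB × x_m = 3 × 33.0000 = 99.0000.

€99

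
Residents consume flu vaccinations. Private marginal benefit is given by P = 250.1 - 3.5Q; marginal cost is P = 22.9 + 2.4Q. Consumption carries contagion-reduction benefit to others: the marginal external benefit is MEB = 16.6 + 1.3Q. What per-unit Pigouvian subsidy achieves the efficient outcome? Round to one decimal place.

Social marginal benefit = demand + MEB = 266.7 - 2.2Q.
Set SMB = MC: 266.7 - 2.2Q = 22.9 + 2.4Q → Q* = 53.0000.
The Pigouvian subsidy equals MEB at Q*: 16.6 + 1.3×53.0000 = 85.5000.

subsidy = 85.5 per unit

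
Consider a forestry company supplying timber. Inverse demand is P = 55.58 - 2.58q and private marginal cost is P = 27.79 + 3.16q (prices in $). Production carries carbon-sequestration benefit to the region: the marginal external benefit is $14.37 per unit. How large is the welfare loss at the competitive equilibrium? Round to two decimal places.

Market equilibrium (private): 27.79 + 3.16q = 55.58 - 2.58q → q_m = 4.8415.
Social marginal cost = private MC − MEB = 13.42 + 3.16q.
Set SMC = demand: 13.42 + 3.16q = 55.58 - 2.58q → q* = 7.3449.
Between q* and q_m the wedge demand − SMC runs linearly from 0 to MEB(q_m), so the loss is a triangle.
DWL = ½ × 2.5034 × 14.3700 = 17.9869.

DWL = $17.99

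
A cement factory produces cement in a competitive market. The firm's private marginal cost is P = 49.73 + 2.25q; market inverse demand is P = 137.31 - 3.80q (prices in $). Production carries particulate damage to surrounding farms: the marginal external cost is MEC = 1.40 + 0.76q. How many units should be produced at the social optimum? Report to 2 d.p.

Social marginal cost = private MC + MEC = 51.13 + 3.01q.
Set SMC = demand: 51.13 + 3.01q = 137.31 - 3.80q → q* = 12.6549.

q* = 12.65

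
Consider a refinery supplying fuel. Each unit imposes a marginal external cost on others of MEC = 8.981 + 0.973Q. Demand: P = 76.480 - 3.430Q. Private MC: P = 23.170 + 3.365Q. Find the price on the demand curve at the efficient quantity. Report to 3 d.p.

P = 56.906

Social marginal cost = private MC + MEC = 32.151 + 4.338Q.
Set SMC = demand: 32.151 + 4.338Q = 76.480 - 3.430Q → Q* = 5.7066.
Consumer price on the demand curve at Q*: 76.480 − 3.430×5.7066 = 56.9064.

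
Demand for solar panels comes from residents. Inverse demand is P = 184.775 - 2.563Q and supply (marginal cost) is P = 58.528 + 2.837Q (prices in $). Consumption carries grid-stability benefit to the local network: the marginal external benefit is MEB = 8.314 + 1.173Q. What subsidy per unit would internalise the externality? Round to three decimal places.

Social marginal benefit = demand + MEB = 193.089 - 1.390Q.
Set SMB = MC: 193.089 - 1.390Q = 58.528 + 2.837Q → Q* = 31.8337.
The Pigouvian subsidy equals MEB at Q*: 8.314 + 1.173×31.8337 = 45.6549.

subsidy = $45.655 per unit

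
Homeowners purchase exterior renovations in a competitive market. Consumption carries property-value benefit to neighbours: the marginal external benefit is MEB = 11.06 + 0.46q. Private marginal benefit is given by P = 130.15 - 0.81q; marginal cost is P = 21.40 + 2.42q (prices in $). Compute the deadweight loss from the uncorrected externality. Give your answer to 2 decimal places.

Market equilibrium (private): 21.40 + 2.42q = 130.15 - 0.81q → q_m = 33.6687.
Social marginal benefit = demand + MEB = 141.21 - 0.35q.
Set SMB = MC: 141.21 - 0.35q = 21.40 + 2.42q → q* = 43.2527.
The welfare-loss triangle has base |q_m − q*| and height MEB(q_m) (the vertical gap between SMB and MC is zero at q* and MEB at q_m).
DWL = ½ × 9.5840 × 26.5476 = 127.2161.

DWL = $127.22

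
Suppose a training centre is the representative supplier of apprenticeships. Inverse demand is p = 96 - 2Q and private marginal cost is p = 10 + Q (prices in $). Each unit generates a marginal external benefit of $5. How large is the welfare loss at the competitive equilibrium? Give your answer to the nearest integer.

DWL = $4

Market equilibrium (private): 10 + Q = 96 - 2Q → Q_m = 28.6667.
Social marginal cost = private MC − MEB = 5 + Q.
Set SMC = demand: 5 + Q = 96 - 2Q → Q* = 30.3333.
The loss is the area between SMC and demand from Q* to Q_m; with linear curves that's a triangle of height MEB(Q_m).
DWL = ½ × 1.6666 × 5.0000 = 4.1665.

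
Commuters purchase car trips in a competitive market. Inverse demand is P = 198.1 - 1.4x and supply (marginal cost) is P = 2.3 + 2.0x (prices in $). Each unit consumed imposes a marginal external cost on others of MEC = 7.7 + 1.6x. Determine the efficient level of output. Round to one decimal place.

x* = 37.6

Social marginal benefit = demand − MEC = 190.4 - 3.0x.
Set SMB = MC: 190.4 - 3.0x = 2.3 + 2.0x → x* = 37.6200.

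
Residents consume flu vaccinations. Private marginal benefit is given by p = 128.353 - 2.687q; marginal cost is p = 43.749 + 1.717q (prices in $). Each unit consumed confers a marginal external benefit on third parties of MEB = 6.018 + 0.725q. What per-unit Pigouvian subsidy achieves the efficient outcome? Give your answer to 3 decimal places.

subsidy = $23.876 per unit

Social marginal benefit = demand + MEB = 134.371 - 1.962q.
Set SMB = MC: 134.371 - 1.962q = 43.749 + 1.717q → q* = 24.6322.
The Pigouvian subsidy equals MEB at q*: 6.018 + 0.725×24.6322 = 23.8763.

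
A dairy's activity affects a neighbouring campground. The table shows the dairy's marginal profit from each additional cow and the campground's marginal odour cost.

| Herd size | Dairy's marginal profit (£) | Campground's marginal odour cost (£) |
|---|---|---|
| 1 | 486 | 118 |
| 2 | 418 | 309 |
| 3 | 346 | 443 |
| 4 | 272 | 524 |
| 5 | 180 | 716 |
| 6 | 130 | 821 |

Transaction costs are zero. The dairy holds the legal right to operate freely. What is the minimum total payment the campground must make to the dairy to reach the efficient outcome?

Left alone the dairy would choose level 6 (marginal profit stays positive).
Efficient level: k* = 2 (marginal profit ≥ marginal odour cost through 2).
The campground must at least cover the dairy's forgone profit from cutting 6→2: 346 + 272 + 180 + 130 = 928.

£928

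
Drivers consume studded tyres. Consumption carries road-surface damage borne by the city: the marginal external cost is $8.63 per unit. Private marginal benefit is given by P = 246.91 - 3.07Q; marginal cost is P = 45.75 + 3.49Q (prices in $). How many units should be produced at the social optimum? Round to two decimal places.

Q* = 29.35

Social marginal benefit = demand − MEC = 238.28 - 3.07Q.
Set SMB = MC: 238.28 - 3.07Q = 45.75 + 3.49Q → Q* = 29.3491.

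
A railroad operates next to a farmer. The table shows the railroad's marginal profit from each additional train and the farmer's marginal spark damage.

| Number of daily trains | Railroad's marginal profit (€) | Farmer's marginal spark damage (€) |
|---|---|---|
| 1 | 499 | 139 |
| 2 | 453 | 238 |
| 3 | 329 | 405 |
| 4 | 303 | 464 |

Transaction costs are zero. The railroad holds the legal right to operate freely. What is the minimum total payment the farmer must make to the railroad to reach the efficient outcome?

€632

Left alone the railroad would choose level 4 (marginal profit stays positive).
Efficient level: k* = 2 (marginal profit ≥ marginal spark damage through 2).
The farmer must at least cover the railroad's forgone profit from cutting 4→2: 329 + 303 = 632.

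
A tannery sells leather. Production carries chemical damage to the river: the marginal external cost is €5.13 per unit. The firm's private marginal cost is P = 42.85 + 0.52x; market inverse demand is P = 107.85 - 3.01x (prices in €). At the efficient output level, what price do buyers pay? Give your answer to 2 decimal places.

Social marginal cost = private MC + MEC = 47.98 + 0.52x.
Set SMC = demand: 47.98 + 0.52x = 107.85 - 3.01x → x* = 16.9603.
Consumer price on the demand curve at x*: 107.85 − 3.01×16.9603 = 56.7995.

P = €56.80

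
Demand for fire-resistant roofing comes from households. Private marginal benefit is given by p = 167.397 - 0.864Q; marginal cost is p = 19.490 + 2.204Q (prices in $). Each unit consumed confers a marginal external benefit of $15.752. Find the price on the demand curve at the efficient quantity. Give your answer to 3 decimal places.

P = $121.308

Social marginal benefit = demand + MEB = 183.149 - 0.864Q.
Set SMB = MC: 183.149 - 0.864Q = 19.490 + 2.204Q → Q* = 53.3439.
Consumer price on the demand curve at Q*: 167.397 − 0.864×53.3439 = 121.3079.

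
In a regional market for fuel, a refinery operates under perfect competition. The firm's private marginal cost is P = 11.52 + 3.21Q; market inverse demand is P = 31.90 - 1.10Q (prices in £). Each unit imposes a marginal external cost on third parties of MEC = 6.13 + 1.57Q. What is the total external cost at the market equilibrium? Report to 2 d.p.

Market equilibrium (private): 11.52 + 3.21Q = 31.90 - 1.10Q → Q_m = 4.7285.
Total external cost = ∫₀^{Q_m} (6.13 + 1.57Q) dQ = 6.13×4.7285 + ½×1.57×4.7285² = 46.5373.

£46.54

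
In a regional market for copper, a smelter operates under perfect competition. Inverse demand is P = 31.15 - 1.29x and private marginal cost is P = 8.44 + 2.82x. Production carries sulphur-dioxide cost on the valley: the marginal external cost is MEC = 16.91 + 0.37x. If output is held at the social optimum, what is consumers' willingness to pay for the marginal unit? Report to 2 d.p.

Social marginal cost = private MC + MEC = 25.35 + 3.19x.
Set SMC = demand: 25.35 + 3.19x = 31.15 - 1.29x → x* = 1.2946.
Consumer price on the demand curve at x*: 31.15 − 1.29×1.2946 = 29.4800.

P = 29.48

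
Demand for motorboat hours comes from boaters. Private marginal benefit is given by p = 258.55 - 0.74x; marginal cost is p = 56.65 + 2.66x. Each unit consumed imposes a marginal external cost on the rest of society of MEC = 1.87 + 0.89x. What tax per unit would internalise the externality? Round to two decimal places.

tax = 43.37 per unit

Social marginal benefit = demand − MEC = 256.68 - 1.63x.
Set SMB = MC: 256.68 - 1.63x = 56.65 + 2.66x → x* = 46.6270.
The Pigouvian tax equals MEC at x*: 1.87 + 0.89×46.6270 = 43.3680.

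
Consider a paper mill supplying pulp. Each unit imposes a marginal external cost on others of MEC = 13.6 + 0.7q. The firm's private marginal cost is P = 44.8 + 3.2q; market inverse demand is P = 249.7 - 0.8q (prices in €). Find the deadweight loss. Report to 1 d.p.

DWL = €260.2

Market equilibrium (private): 44.8 + 3.2q = 249.7 - 0.8q → q_m = 51.2250.
Social marginal cost = private MC + MEC = 58.4 + 3.9q.
Set SMC = demand: 58.4 + 3.9q = 249.7 - 0.8q → q* = 40.7021.
The loss is the area between SMC and demand from q* to q_m; with linear curves that's a triangle of height MEC(q_m).
DWL = ½ × 10.5229 × 49.4575 = 260.2182.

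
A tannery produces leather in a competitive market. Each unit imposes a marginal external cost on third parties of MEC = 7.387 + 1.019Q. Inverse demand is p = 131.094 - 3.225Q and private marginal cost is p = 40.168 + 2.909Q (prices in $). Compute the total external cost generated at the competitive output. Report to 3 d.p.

Market equilibrium (private): 40.168 + 2.909Q = 131.094 - 3.225Q → Q_m = 14.8233.
Total external cost = ∫₀^{Q_m} (7.387 + 1.019Q) dQ = 7.387×14.8233 + ½×1.019×14.8233² = 221.4523.

$221.452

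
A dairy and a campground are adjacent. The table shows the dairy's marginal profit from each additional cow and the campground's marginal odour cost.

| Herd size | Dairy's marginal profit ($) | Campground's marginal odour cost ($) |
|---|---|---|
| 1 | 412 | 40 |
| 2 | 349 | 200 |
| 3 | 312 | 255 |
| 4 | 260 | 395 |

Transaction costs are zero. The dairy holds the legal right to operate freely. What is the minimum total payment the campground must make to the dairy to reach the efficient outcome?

Left alone the dairy would choose level 4 (marginal profit stays positive).
Efficient level: k* = 3 (marginal profit ≥ marginal odour cost through 3).
The campground must at least cover the dairy's forgone profit from cutting 4→3: 260 = 260.

$260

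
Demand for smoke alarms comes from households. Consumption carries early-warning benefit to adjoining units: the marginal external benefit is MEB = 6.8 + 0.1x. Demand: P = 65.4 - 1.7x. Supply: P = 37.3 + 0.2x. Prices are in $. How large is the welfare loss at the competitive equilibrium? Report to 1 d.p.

DWL = $19.0

Market equilibrium (private): 37.3 + 0.2x = 65.4 - 1.7x → x_m = 14.7895.
Social marginal benefit = demand + MEB = 72.2 - 1.6x.
Set SMB = MC: 72.2 - 1.6x = 37.3 + 0.2x → x* = 19.3889.
The welfare-loss triangle has base |x_m − x*| and height MEB(x_m) (the vertical gap between SMB and MC is zero at x* and MEB at x_m).
DWL = ½ × 4.5994 × 8.2789 = 19.0390.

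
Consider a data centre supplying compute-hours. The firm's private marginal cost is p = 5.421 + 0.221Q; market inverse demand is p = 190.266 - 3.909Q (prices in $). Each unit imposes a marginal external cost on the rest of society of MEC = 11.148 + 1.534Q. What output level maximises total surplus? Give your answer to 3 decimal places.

Q* = 30.667

Social marginal cost = private MC + MEC = 16.569 + 1.755Q.
Set SMC = demand: 16.569 + 1.755Q = 190.266 - 3.909Q → Q* = 30.6668.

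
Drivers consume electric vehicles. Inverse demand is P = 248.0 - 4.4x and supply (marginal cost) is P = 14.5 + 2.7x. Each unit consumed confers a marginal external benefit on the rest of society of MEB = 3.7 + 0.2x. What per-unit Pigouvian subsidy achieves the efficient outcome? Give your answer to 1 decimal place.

Social marginal benefit = demand + MEB = 251.7 - 4.2x.
Set SMB = MC: 251.7 - 4.2x = 14.5 + 2.7x → x* = 34.3768.
The Pigouvian subsidy equals MEB at x*: 3.7 + 0.2×34.3768 = 10.5754.

subsidy = 10.6 per unit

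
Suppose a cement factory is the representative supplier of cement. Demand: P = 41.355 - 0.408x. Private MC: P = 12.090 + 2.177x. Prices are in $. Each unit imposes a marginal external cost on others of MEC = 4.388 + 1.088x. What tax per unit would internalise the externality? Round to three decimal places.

Social marginal cost = private MC + MEC = 16.478 + 3.265x.
Set SMC = demand: 16.478 + 3.265x = 41.355 - 0.408x → x* = 6.7729.
The Pigouvian tax equals MEC at x*: 4.388 + 1.088×6.7729 = 11.7569.

tax = $11.757 per unit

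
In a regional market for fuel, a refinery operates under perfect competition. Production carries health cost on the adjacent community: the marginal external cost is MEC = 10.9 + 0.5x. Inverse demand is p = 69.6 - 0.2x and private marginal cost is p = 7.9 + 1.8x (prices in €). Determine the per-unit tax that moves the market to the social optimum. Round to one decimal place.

Social marginal cost = private MC + MEC = 18.8 + 2.3x.
Set SMC = demand: 18.8 + 2.3x = 69.6 - 0.2x → x* = 20.3200.
The Pigouvian tax equals MEC at x*: 10.9 + 0.5×20.3200 = 21.0600.

tax = €21.1 per unit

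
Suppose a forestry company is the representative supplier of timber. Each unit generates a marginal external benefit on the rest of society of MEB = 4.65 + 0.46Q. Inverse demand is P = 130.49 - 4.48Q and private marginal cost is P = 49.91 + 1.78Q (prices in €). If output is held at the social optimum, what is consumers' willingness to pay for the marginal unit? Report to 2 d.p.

P = €64.66

Social marginal cost = private MC − MEB = 45.26 + 1.32Q.
Set SMC = demand: 45.26 + 1.32Q = 130.49 - 4.48Q → Q* = 14.6948.
Consumer price on the demand curve at Q*: 130.49 − 4.48×14.6948 = 64.6573.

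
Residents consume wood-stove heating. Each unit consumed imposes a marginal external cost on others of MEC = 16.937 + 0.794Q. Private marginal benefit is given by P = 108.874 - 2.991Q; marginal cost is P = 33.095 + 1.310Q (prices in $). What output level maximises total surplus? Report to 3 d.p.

Q* = 11.549

Social marginal benefit = demand − MEC = 91.937 - 3.785Q.
Set SMB = MC: 91.937 - 3.785Q = 33.095 + 1.310Q → Q* = 11.5490.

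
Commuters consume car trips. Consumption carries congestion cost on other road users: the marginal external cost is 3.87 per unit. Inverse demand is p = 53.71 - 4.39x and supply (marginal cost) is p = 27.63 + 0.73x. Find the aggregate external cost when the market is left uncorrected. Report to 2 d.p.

Market equilibrium (private): 27.63 + 0.73x = 53.71 - 4.39x → x_m = 5.0938.
Total external cost = MEC × x_m = 3.87 × 5.0938 = 19.7130.

19.71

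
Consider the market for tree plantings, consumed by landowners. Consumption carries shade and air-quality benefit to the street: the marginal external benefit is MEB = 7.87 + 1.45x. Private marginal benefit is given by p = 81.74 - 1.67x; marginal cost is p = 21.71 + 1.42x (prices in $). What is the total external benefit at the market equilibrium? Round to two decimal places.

Market equilibrium (private): 21.71 + 1.42x = 81.74 - 1.67x → x_m = 19.4272.
Total external benefit = ∫₀^{x_m} (7.87 + 1.45x) dx = 7.87×19.4272 + ½×1.45×19.4272² = 426.5187.

$426.52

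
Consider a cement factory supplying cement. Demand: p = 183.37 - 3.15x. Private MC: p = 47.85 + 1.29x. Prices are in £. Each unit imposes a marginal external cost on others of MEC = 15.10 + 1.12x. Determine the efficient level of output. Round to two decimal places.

Social marginal cost = private MC + MEC = 62.95 + 2.41x.
Set SMC = demand: 62.95 + 2.41x = 183.37 - 3.15x → x* = 21.6583.

x* = 21.66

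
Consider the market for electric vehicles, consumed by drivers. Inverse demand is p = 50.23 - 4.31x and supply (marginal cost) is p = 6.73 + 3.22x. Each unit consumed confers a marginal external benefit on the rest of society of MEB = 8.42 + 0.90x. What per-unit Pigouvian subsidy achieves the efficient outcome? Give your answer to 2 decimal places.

Social marginal benefit = demand + MEB = 58.65 - 3.41x.
Set SMB = MC: 58.65 - 3.41x = 6.73 + 3.22x → x* = 7.8311.
The Pigouvian subsidy equals MEB at x*: 8.42 + 0.90×7.8311 = 15.4680.

subsidy = 15.47 per unit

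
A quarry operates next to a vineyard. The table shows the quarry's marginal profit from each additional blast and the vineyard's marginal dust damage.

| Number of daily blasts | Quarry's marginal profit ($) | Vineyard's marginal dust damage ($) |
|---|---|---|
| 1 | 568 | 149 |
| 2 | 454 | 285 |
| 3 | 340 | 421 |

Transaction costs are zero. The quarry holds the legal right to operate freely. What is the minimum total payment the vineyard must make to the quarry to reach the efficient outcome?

Left alone the quarry would choose level 3 (marginal profit stays positive).
Efficient level: k* = 2 (marginal profit ≥ marginal dust damage through 2).
The vineyard must at least cover the quarry's forgone profit from cutting 3→2: 340 = 340.

$340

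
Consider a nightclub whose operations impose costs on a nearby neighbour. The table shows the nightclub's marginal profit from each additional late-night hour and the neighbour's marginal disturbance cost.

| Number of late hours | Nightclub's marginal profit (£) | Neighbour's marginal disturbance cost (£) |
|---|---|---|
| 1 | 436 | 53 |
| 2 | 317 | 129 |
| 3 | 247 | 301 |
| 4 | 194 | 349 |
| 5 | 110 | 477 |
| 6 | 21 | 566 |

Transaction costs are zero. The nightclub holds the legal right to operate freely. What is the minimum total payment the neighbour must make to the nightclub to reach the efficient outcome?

Left alone the nightclub would choose level 6 (marginal profit stays positive).
Efficient level: k* = 2 (marginal profit ≥ marginal disturbance cost through 2).
The neighbour must at least cover the nightclub's forgone profit from cutting 6→2: 247 + 194 + 110 + 21 = 572.

£572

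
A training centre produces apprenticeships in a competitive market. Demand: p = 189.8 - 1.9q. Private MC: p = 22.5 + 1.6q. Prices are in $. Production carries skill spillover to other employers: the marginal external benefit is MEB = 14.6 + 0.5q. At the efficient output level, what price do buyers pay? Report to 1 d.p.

Social marginal cost = private MC − MEB = 7.9 + 1.1q.
Set SMC = demand: 7.9 + 1.1q = 189.8 - 1.9q → q* = 60.6333.
Consumer price on the demand curve at q*: 189.8 − 1.9×60.6333 = 74.5967.

P = $74.6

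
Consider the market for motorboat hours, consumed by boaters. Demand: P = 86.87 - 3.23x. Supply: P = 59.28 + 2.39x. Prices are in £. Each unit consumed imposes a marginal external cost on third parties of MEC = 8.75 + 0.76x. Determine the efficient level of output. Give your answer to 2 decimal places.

Social marginal benefit = demand − MEC = 78.12 - 3.99x.
Set SMB = MC: 78.12 - 3.99x = 59.28 + 2.39x → x* = 2.9530.

x* = 2.95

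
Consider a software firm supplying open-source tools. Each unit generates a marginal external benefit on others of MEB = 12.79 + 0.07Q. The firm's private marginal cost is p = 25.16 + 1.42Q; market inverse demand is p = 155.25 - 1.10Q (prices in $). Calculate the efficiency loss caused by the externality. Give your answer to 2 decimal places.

DWL = $54.91

Market equilibrium (private): 25.16 + 1.42Q = 155.25 - 1.10Q → Q_m = 51.6230.
Social marginal cost = private MC − MEB = 12.37 + 1.35Q.
Set SMC = demand: 12.37 + 1.35Q = 155.25 - 1.10Q → Q* = 58.3184.
The loss is the area between SMC and demand from Q* to Q_m; with linear curves that's a triangle of height MEB(Q_m).
DWL = ½ × 6.6954 × 16.4036 = 54.9143.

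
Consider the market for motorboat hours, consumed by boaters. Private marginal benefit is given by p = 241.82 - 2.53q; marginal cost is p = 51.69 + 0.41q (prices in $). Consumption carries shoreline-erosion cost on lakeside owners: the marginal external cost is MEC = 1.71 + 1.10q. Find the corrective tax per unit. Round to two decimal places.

tax = $53.01 per unit

Social marginal benefit = demand − MEC = 240.11 - 3.63q.
Set SMB = MC: 240.11 - 3.63q = 51.69 + 0.41q → q* = 46.6386.
The Pigouvian tax equals MEC at q*: 1.71 + 1.10×46.6386 = 53.0125.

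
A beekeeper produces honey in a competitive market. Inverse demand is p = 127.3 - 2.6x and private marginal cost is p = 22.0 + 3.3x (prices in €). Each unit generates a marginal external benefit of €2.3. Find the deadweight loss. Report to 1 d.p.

Market equilibrium (private): 22.0 + 3.3x = 127.3 - 2.6x → x_m = 17.8475.
Social marginal cost = private MC − MEB = 19.7 + 3.3x.
Set SMC = demand: 19.7 + 3.3x = 127.3 - 2.6x → x* = 18.2373.
The loss is the area between SMC and demand from x* to x_m; with linear curves that's a triangle of height MEB(x_m).
DWL = ½ × 0.3898 × 2.3000 = 0.4483.

DWL = €0.4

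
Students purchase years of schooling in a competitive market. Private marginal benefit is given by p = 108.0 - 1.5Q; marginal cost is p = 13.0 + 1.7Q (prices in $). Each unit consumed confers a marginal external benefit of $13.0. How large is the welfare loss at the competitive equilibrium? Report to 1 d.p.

Market equilibrium (private): 13.0 + 1.7Q = 108.0 - 1.5Q → Q_m = 29.6875.
Social marginal benefit = demand + MEB = 121.0 - 1.5Q.
Set SMB = MC: 121.0 - 1.5Q = 13.0 + 1.7Q → Q* = 33.7500.
The loss is the area between SMB and MC from Q* to Q_m; with linear curves that's a triangle of height MEB(Q_m).
DWL = ½ × 4.0625 × 13.0000 = 26.4063.

DWL = $26.4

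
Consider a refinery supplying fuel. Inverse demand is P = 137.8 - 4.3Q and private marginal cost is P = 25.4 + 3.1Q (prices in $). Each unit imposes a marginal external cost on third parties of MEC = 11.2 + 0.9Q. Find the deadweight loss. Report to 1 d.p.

Market equilibrium (private): 25.4 + 3.1Q = 137.8 - 4.3Q → Q_m = 15.1892.
Social marginal cost = private MC + MEC = 36.6 + 4.0Q.
Set SMC = demand: 36.6 + 4.0Q = 137.8 - 4.3Q → Q* = 12.1928.
Height of the DWL triangle at Q_m is SMC(Q_m) − demand(Q_m) = MEC(Q_m) = 24.8703.
DWL = ½ × 2.9964 × 24.8703 = 37.2607.

DWL = $37.3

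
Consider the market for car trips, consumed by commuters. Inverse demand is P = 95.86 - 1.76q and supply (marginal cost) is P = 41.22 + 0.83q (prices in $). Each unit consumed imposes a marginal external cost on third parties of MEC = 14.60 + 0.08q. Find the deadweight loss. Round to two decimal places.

Market equilibrium (private): 41.22 + 0.83q = 95.86 - 1.76q → q_m = 21.0965.
Social marginal benefit = demand − MEC = 81.26 - 1.84q.
Set SMB = MC: 81.26 - 1.84q = 41.22 + 0.83q → q* = 14.9963.
The loss is the area between SMB and MC from q* to q_m; with linear curves that's a triangle of height MEC(q_m).
DWL = ½ × 6.1002 × 16.2877 = 49.6791.

DWL = $49.68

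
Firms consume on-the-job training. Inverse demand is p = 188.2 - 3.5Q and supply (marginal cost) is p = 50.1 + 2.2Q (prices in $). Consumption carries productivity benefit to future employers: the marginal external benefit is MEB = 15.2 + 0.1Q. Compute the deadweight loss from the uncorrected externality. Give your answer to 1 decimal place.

DWL = $27.7

Market equilibrium (private): 50.1 + 2.2Q = 188.2 - 3.5Q → Q_m = 24.2281.
Social marginal benefit = demand + MEB = 203.4 - 3.4Q.
Set SMB = MC: 203.4 - 3.4Q = 50.1 + 2.2Q → Q* = 27.3750.
Height of the DWL triangle at Q_m is SMB(Q_m) − MC(Q_m) = MEB(Q_m) = 17.6228.
DWL = ½ × 3.1469 × 17.6228 = 27.7286.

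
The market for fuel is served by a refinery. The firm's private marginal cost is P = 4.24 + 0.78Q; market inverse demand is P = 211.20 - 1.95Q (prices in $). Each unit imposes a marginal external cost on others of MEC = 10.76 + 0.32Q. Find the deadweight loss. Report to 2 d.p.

Market equilibrium (private): 4.24 + 0.78Q = 211.20 - 1.95Q → Q_m = 75.8095.
Social marginal cost = private MC + MEC = 15.00 + 1.10Q.
Set SMC = demand: 15.00 + 1.10Q = 211.20 - 1.95Q → Q* = 64.3279.
The welfare-loss triangle has base |Q_m − Q*| and height MEC(Q_m) (the vertical gap between SMC and demand is zero at Q* and MEC at Q_m).
DWL = ½ × 11.4816 × 35.0190 = 201.0371.

DWL = $201.04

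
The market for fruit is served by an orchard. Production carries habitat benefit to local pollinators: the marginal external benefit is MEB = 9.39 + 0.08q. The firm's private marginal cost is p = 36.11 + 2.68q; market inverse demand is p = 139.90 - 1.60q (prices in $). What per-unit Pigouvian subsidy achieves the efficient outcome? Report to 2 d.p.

Social marginal cost = private MC − MEB = 26.72 + 2.60q.
Set SMC = demand: 26.72 + 2.60q = 139.90 - 1.60q → q* = 26.9476.
The Pigouvian subsidy equals MEB at q*: 9.39 + 0.08×26.9476 = 11.5458.

subsidy = $11.55 per unit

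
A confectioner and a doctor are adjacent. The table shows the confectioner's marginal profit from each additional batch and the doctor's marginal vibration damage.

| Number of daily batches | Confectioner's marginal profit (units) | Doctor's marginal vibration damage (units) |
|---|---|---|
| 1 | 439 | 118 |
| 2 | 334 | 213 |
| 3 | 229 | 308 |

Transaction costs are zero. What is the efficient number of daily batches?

Bargaining reaches the level where marginal profit last exceeds marginal vibration damage.
That holds through level 2 (334 ≥ 213) but not at 3 (229 < 308).

2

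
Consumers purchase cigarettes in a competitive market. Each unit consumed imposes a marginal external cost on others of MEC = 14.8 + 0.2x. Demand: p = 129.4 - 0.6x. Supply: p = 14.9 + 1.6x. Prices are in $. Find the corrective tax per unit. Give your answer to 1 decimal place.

tax = $23.1 per unit

Social marginal benefit = demand − MEC = 114.6 - 0.8x.
Set SMB = MC: 114.6 - 0.8x = 14.9 + 1.6x → x* = 41.5417.
The Pigouvian tax equals MEC at x*: 14.8 + 0.2×41.5417 = 23.1083.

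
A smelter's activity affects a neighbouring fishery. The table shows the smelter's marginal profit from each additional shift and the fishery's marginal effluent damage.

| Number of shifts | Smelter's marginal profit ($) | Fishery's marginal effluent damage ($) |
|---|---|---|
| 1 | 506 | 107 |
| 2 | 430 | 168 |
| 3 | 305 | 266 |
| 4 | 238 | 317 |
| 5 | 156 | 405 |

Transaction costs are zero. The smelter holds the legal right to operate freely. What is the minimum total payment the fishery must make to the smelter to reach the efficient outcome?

Left alone the smelter would choose level 5 (marginal profit stays positive).
Efficient level: k* = 3 (marginal profit ≥ marginal effluent damage through 3).
The fishery must at least cover the smelter's forgone profit from cutting 5→3: 238 + 156 = 394.

$394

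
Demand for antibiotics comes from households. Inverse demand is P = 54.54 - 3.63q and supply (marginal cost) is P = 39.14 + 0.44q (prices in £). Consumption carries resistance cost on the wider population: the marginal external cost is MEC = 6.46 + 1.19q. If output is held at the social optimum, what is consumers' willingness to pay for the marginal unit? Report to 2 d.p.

P = £48.37

Social marginal benefit = demand − MEC = 48.08 - 4.82q.
Set SMB = MC: 48.08 - 4.82q = 39.14 + 0.44q → q* = 1.6996.
Consumer price on the demand curve at q*: 54.54 − 3.63×1.6996 = 48.3705.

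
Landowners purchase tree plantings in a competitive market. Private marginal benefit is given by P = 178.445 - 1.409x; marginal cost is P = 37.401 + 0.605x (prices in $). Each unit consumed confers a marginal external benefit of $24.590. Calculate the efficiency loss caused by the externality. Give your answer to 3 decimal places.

DWL = $150.116

Market equilibrium (private): 37.401 + 0.605x = 178.445 - 1.409x → x_m = 70.0318.
Social marginal benefit = demand + MEB = 203.035 - 1.409x.
Set SMB = MC: 203.035 - 1.409x = 37.401 + 0.605x → x* = 82.2413.
The loss is the area between SMB and MC from x* to x_m; with linear curves that's a triangle of height MEB(x_m).
DWL = ½ × 12.2095 × 24.5900 = 150.1158.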